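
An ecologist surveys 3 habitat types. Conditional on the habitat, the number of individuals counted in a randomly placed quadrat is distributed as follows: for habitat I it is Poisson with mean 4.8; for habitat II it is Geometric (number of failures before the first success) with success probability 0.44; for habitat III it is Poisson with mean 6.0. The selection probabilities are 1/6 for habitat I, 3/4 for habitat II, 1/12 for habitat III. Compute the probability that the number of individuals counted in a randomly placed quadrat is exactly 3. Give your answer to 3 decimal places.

0.091

Conditional on each habitat, P(X = 3): I: 0.151691; II: 0.077271; III: 0.0892351.
By total probability, P(X = 3) = 0.166667·0.151691 + 0.75·0.077271 + 0.0833333·0.0892351 = 0.0906713.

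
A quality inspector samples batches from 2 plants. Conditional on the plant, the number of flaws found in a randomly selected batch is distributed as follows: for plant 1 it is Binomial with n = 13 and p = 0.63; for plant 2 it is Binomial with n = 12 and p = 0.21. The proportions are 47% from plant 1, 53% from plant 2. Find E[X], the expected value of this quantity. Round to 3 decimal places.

5.185

Component means — 1: 8.19; 2: 2.52.
E[X] = 0.47·8.19 + 0.53·2.52 = 5.1849.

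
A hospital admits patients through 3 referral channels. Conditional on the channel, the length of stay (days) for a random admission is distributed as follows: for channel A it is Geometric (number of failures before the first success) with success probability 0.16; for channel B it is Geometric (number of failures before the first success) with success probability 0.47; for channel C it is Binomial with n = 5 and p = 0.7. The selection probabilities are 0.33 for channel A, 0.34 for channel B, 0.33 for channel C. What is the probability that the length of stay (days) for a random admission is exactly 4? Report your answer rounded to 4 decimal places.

Conditional on each channel, P(X = 4): A: 0.0796594; B: 0.0370853; C: 0.36015.
By total probability, P(X = 4) = 0.33·0.0796594 + 0.34·0.0370853 + 0.33·0.36015 = 0.157746.

0.1577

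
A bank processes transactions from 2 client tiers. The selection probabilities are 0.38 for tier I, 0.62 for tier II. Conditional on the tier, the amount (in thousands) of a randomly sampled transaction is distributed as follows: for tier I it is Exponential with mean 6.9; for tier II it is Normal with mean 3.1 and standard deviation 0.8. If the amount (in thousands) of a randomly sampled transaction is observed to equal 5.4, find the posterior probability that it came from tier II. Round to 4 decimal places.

0.1645

Likelihoods f(5.4 | ·): I: 0.0662626; II: 0.00799765.
Posterior ∝ prior × likelihood. Numerator for II: 0.62·0.00799765 = 0.00495854.
Normalizing constant: 0.38·0.0662626 + 0.62·0.00799765 = 0.0301383.
P(II | observation) = 0.00495854 / 0.0301383 = 0.164526.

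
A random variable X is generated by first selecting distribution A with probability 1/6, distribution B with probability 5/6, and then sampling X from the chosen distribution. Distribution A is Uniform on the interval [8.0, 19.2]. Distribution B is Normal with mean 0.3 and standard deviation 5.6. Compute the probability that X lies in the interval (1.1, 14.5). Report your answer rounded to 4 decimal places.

0.4614

Conditional on each component, P(1.1 < X < 14.5): A: 0.580357; B: 0.437591.
By total probability, P(1.1 < X < 14.5) = 0.166667·0.580357 + 0.833333·0.437591 = 0.461385.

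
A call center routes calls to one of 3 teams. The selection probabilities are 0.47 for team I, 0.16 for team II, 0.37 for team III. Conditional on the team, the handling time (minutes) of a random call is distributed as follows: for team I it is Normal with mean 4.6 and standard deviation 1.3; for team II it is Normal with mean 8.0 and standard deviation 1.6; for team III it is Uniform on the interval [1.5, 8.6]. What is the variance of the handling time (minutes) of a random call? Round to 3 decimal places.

Per component, I: μ=4.6, E[X²]=22.85; II: μ=8, E[X²]=66.56; III: μ=5.05, E[X²]=29.7033.
E[X] = 0.47·4.6 + 0.16·8 + 0.37·5.05 = 5.3105.
E[X²] = 0.47·22.85 + 0.16·66.56 + 0.37·29.7033 = 32.3793.
Var(X) = E[X²] − (E[X])² = 32.3793 − 28.2014 = 4.17792.

4.178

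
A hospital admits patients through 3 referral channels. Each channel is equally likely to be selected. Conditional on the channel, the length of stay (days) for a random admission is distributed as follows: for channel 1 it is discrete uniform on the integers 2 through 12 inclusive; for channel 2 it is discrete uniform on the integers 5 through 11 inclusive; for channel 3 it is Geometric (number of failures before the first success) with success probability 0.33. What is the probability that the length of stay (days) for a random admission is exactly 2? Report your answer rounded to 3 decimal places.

Conditional on each channel, P(X = 2): 1: 0.0909091; 2: 0; 3: 0.148137.
By total probability, P(X = 2) = 0.333333·0.0909091 + 0.333333·0 + 0.333333·0.148137 = 0.079682.

0.080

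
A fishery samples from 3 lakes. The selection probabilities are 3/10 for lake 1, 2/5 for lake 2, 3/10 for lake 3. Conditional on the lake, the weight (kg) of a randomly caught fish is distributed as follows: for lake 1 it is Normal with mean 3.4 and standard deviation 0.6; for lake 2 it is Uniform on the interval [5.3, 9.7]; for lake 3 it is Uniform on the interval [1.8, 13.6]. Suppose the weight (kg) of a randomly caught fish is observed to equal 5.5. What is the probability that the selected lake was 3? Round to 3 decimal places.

Likelihoods f(5.5 | ·): 1: 0.00145447; 2: 0.227273; 3: 0.0847458.
Posterior ∝ prior × likelihood. Numerator for 3: 0.3·0.0847458 = 0.0254237.
Normalizing constant: 0.3·0.00145447 + 0.4·0.227273 + 0.3·0.0847458 = 0.116769.
P(3 | observation) = 0.0254237 / 0.116769 = 0.217726.

0.218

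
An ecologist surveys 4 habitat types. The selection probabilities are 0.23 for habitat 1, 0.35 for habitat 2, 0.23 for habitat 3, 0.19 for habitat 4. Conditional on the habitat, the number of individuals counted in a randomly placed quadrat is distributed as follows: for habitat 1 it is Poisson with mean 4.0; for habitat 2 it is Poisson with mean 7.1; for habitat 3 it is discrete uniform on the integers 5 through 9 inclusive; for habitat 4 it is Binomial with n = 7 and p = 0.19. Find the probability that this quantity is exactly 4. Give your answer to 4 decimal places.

0.0801

Conditional on each habitat, P(X = 4): 1: 0.195367; 2: 0.0873638; 3: 0; 4: 0.0242403.
By total probability, P(X = 4) = 0.23·0.195367 + 0.35·0.0873638 + 0.23·0 + 0.19·0.0242403 = 0.0801173.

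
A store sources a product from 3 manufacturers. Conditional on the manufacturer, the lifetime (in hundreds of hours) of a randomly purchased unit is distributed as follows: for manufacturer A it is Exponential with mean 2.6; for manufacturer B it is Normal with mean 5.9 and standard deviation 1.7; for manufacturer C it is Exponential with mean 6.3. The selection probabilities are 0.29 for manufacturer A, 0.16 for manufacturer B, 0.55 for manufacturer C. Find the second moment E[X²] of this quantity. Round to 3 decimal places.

For each component E[X²] = Var + (mean)², giving A: 13.52; B: 37.7; C: 79.38.
Overall E[X²] = 0.29·13.52 + 0.16·37.7 + 0.55·79.38 = 53.6118.

53.612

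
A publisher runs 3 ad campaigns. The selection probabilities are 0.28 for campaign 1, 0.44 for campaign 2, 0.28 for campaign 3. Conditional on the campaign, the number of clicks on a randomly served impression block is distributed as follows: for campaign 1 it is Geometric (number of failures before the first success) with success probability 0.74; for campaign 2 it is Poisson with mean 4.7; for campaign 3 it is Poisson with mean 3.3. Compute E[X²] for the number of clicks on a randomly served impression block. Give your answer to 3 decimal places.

15.928

For each component E[X²] = Var + (mean)², giving 1: 0.598247; 2: 26.79; 3: 14.19.
Overall E[X²] = 0.28·0.598247 + 0.44·26.79 + 0.28·14.19 = 15.9283.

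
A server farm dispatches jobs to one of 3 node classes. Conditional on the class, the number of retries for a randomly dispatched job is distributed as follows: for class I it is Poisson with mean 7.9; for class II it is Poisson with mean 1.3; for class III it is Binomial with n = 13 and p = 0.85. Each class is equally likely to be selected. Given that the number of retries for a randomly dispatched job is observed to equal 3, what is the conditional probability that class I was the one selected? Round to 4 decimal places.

0.2339

Likelihoods P(X=3 | ·): I: 0.0304652; II: 0.0997921; III: 1.01283e-06.
Posterior ∝ prior × likelihood. Numerator for I: 0.333333·0.0304652 = 0.0101551.
Normalizing constant: 0.333333·0.0304652 + 0.333333·0.0997921 + 0.333333·1.01283e-06 = 0.0434194.
P(I | observation) = 0.0101551 / 0.0434194 = 0.233883.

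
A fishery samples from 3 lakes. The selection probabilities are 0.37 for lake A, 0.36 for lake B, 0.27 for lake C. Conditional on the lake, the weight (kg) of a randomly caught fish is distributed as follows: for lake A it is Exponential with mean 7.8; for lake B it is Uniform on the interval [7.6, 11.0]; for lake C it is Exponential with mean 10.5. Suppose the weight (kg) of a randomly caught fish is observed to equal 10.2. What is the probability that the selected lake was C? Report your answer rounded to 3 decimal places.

0.076

Likelihoods f(10.2 | ·): A: 0.0346722; B: 0.294118; C: 0.0360516.
Posterior ∝ prior × likelihood. Numerator for C: 0.27·0.0360516 = 0.00973393.
Normalizing constant: 0.37·0.0346722 + 0.36·0.294118 + 0.27·0.0360516 = 0.128445.
P(C | observation) = 0.00973393 / 0.128445 = 0.0757829.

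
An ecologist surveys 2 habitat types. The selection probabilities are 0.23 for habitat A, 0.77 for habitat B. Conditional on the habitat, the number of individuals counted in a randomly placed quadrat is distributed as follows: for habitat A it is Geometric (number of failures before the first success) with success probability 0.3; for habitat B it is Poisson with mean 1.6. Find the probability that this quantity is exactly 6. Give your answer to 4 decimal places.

Conditional on each habitat, P(X = 6): A: 0.0352947; B: 0.00470453.
By total probability, P(X = 6) = 0.23·0.0352947 + 0.77·0.00470453 = 0.0117403.

0.0117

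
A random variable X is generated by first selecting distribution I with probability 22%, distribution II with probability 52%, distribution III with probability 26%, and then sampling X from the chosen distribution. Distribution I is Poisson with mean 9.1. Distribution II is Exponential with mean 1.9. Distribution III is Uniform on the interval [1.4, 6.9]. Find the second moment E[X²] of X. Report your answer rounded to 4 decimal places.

For each component E[X²] = Var + (mean)², giving I: 91.91; II: 7.22; III: 19.7433.
Overall E[X²] = 0.22·91.91 + 0.52·7.22 + 0.26·19.7433 = 29.1079.

29.1079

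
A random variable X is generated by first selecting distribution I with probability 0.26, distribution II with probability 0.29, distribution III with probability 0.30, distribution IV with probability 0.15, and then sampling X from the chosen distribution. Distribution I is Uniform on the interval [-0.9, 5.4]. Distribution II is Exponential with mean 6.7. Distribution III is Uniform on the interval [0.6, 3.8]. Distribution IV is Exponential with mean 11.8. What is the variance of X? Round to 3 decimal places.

Per component, I: μ=2.25, E[X²]=8.37; II: μ=6.7, E[X²]=89.78; III: μ=2.2, E[X²]=5.69333; IV: μ=11.8, E[X²]=278.48.
E[X] = 0.26·2.25 + 0.29·6.7 + 0.3·2.2 + 0.15·11.8 = 4.958.
E[X²] = 0.26·8.37 + 0.29·89.78 + 0.3·5.69333 + 0.15·278.48 = 71.6924.
Var(X) = E[X²] − (E[X])² = 71.6924 − 24.5818 = 47.1106.

47.111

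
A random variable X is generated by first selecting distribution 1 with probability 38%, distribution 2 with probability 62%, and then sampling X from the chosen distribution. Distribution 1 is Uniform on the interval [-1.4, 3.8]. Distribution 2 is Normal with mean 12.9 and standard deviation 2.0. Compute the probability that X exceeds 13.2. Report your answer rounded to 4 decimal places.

0.2730

Conditional on each component, P(X > 13.2): 1: 0; 2: 0.440382.
By total probability, P(X > 13.2) = 0.38·0 + 0.62·0.440382 = 0.273037.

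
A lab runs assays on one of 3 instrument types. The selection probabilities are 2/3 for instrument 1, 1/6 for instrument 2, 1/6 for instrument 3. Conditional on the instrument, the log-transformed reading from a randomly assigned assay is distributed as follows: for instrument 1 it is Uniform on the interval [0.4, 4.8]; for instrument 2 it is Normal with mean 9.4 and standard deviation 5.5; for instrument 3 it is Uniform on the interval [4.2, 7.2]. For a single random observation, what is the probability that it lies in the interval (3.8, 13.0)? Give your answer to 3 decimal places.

0.416

Conditional on each instrument, P(3.8 < X < 13.0): 1: 0.227273; 2: 0.589324; 3: 1.
By total probability, P(3.8 < X < 13.0) = 0.666667·0.227273 + 0.166667·0.589324 + 0.166667·1 = 0.416402.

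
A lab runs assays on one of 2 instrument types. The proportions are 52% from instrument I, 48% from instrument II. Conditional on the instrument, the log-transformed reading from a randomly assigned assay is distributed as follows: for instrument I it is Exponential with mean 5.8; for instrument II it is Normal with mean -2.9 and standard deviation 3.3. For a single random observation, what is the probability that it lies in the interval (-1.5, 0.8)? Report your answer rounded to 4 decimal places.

Conditional on each instrument, P(-1.5 < X < 0.8): I: 0.128841; II: 0.204596.
By total probability, P(-1.5 < X < 0.8) = 0.52·0.128841 + 0.48·0.204596 = 0.165203.

0.1652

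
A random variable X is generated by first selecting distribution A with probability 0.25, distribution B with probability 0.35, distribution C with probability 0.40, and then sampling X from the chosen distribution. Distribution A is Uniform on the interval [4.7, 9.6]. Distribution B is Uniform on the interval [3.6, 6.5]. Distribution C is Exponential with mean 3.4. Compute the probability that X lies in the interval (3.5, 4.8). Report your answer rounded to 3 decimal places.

Conditional on each component, P(3.5 < X < 4.8): A: 0.0204082; B: 0.413793; C: 0.113504.
By total probability, P(3.5 < X < 4.8) = 0.25·0.0204082 + 0.35·0.413793 + 0.4·0.113504 = 0.195331.

0.195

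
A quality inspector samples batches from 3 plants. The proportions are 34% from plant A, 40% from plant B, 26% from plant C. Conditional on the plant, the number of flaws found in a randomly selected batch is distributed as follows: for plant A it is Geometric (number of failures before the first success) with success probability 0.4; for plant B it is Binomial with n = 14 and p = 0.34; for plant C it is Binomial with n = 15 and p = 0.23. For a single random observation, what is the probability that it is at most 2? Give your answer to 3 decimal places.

0.382

Conditional on each plant, P(X ≤ 2): A: 0.784; B: 0.0963048; C: 0.294479.
By total probability, P(X ≤ 2) = 0.34·0.784 + 0.4·0.0963048 + 0.26·0.294479 = 0.381646.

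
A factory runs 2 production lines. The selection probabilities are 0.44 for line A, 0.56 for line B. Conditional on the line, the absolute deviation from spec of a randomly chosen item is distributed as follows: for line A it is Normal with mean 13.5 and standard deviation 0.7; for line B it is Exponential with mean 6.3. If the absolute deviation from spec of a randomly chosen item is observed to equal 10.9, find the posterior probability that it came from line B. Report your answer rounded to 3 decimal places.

0.984

Likelihoods f(10.9 | ·): A: 0.000575528; B: 0.0281359.
Posterior ∝ prior × likelihood. Numerator for B: 0.56·0.0281359 = 0.0157561.
Normalizing constant: 0.44·0.000575528 + 0.56·0.0281359 = 0.0160093.
P(B | observation) = 0.0157561 / 0.0160093 = 0.984182.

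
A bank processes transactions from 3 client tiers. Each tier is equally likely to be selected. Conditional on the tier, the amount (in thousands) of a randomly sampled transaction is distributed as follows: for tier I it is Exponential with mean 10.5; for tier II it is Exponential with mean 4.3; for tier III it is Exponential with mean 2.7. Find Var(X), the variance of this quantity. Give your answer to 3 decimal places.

Per component, I: μ=10.5, E[X²]=220.5; II: μ=4.3, E[X²]=36.98; III: μ=2.7, E[X²]=14.58.
E[X] = 0.333333·10.5 + 0.333333·4.3 + 0.333333·2.7 = 5.83333.
E[X²] = 0.333333·220.5 + 0.333333·36.98 + 0.333333·14.58 = 90.6867.
Var(X) = E[X²] − (E[X])² = 90.6867 − 34.0278 = 56.6589.

56.659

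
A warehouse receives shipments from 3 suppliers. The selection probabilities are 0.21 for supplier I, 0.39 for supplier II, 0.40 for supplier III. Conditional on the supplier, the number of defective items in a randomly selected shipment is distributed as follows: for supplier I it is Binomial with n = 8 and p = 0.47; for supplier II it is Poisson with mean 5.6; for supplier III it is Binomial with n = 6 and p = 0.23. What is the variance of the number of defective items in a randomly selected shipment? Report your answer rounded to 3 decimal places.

6.559

Per component, I: μ=3.76, E[X²]=16.1304; II: μ=5.6, E[X²]=36.96; III: μ=1.38, E[X²]=2.967.
E[X] = 0.21·3.76 + 0.39·5.6 + 0.4·1.38 = 3.5256.
E[X²] = 0.21·16.1304 + 0.39·36.96 + 0.4·2.967 = 18.9886.
Var(X) = E[X²] − (E[X])² = 18.9886 − 12.4299 = 6.55873.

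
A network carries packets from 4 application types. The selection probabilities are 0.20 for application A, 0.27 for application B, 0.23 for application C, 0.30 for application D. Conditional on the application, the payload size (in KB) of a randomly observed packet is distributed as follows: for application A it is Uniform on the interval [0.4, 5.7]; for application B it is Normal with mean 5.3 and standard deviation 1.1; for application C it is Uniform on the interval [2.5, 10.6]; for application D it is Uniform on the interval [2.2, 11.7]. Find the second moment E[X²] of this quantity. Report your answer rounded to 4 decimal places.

For each component E[X²] = Var + (mean)², giving A: 11.6433; B: 29.3; C: 48.37; D: 55.8233.
Overall E[X²] = 0.2·11.6433 + 0.27·29.3 + 0.23·48.37 + 0.3·55.8233 = 38.1118.

38.1118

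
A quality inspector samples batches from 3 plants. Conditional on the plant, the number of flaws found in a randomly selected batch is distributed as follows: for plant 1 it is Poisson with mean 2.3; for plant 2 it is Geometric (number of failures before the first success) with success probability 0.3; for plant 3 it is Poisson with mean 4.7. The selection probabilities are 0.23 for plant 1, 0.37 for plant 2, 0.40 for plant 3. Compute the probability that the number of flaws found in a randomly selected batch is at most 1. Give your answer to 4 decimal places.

0.2855

Conditional on each plant, P(X ≤ 1): 1: 0.330854; 2: 0.51; 3: 0.0518431.
By total probability, P(X ≤ 1) = 0.23·0.330854 + 0.37·0.51 + 0.4·0.0518431 = 0.285534.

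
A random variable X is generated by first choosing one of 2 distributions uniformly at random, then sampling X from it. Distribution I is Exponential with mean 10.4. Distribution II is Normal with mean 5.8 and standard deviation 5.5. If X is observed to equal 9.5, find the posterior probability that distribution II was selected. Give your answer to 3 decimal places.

0.600

Likelihoods f(9.5 | ·): I: 0.0385705; II: 0.0578462.
Posterior ∝ prior × likelihood. Numerator for II: 0.5·0.0578462 = 0.0289231.
Normalizing constant: 0.5·0.0385705 + 0.5·0.0578462 = 0.0482084.
P(II | observation) = 0.0289231 / 0.0482084 = 0.59996.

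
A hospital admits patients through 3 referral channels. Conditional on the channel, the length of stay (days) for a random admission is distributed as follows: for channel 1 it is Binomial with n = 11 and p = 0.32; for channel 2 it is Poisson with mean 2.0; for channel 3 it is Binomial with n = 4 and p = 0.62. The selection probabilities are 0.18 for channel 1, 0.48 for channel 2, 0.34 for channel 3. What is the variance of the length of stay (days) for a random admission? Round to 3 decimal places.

2.015

Per component, 1: μ=3.52, E[X²]=14.784; 2: μ=2, E[X²]=6; 3: μ=2.48, E[X²]=7.0928.
E[X] = 0.18·3.52 + 0.48·2 + 0.34·2.48 = 2.4368.
E[X²] = 0.18·14.784 + 0.48·6 + 0.34·7.0928 = 7.95267.
Var(X) = E[X²] − (E[X])² = 7.95267 − 5.93799 = 2.01468.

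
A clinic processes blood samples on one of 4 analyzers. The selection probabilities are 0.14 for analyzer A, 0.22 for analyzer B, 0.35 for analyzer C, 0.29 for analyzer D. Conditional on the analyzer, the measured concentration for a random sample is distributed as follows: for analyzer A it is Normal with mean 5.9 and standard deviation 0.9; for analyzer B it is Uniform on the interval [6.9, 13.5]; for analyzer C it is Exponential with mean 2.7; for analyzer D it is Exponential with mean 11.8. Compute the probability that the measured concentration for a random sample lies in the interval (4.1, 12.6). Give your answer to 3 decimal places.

Conditional on each analyzer, P(4.1 < X < 12.6): A: 0.97725; B: 0.863636; C: 0.209633; D: 0.362717.
By total probability, P(4.1 < X < 12.6) = 0.14·0.97725 + 0.22·0.863636 + 0.35·0.209633 + 0.29·0.362717 = 0.505374.

0.505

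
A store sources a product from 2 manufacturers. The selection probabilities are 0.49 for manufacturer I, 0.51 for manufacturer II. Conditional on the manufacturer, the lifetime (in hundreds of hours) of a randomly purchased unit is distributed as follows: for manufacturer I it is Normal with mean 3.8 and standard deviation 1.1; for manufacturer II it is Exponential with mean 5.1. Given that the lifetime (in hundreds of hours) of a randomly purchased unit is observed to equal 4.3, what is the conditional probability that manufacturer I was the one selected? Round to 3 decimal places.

Likelihoods f(4.3 | ·): I: 0.327079; II: 0.084384.
Posterior ∝ prior × likelihood. Numerator for I: 0.49·0.327079 = 0.160269.
Normalizing constant: 0.49·0.327079 + 0.51·0.084384 = 0.203304.
P(I | observation) = 0.160269 / 0.203304 = 0.788318.

0.788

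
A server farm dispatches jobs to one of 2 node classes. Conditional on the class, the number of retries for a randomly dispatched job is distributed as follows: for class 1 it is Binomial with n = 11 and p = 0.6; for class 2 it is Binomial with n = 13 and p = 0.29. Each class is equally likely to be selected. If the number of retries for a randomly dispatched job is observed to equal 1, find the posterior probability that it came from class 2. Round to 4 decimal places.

0.9889

Likelihoods P(X=1 | ·): 1: 0.00069206; 2: 0.0618645.
Posterior ∝ prior × likelihood. Numerator for 2: 0.5·0.0618645 = 0.0309323.
Normalizing constant: 0.5·0.00069206 + 0.5·0.0618645 = 0.0312783.
P(2 | observation) = 0.0309323 / 0.0312783 = 0.988937.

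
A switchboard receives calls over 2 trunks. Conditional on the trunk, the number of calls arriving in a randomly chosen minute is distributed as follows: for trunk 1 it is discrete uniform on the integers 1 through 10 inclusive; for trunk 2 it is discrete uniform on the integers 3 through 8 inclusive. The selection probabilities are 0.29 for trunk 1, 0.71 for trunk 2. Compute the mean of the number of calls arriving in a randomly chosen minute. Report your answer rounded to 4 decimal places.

5.5000

Component means — 1: 5.5; 2: 5.5.
E[X] = 0.29·5.5 + 0.71·5.5 = 5.5.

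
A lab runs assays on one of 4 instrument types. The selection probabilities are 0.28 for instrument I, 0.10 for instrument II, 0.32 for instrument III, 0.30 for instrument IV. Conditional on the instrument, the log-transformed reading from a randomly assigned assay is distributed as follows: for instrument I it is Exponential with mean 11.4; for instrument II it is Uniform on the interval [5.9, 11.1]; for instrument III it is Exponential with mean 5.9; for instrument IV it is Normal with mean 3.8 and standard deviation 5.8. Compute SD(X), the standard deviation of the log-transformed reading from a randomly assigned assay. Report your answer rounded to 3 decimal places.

8.182

Per component, I: μ=11.4, E[X²]=259.92; II: μ=8.5, E[X²]=74.5033; III: μ=5.9, E[X²]=69.62; IV: μ=3.8, E[X²]=48.08.
E[X] = 0.28·11.4 + 0.1·8.5 + 0.32·5.9 + 0.3·3.8 = 7.07.
E[X²] = 0.28·259.92 + 0.1·74.5033 + 0.32·69.62 + 0.3·48.08 = 116.93.
Var(X) = E[X²] − (E[X])² = 116.93 − 49.9849 = 66.9454.
SD(X) = √66.9454 = 8.18202.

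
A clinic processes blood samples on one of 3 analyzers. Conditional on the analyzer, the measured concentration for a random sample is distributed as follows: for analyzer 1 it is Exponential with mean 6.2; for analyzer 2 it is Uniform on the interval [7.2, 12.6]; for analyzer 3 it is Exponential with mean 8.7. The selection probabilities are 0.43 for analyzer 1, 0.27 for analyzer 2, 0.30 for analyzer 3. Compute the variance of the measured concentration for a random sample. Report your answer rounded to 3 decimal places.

42.405

Per component, 1: μ=6.2, E[X²]=76.88; 2: μ=9.9, E[X²]=100.44; 3: μ=8.7, E[X²]=151.38.
E[X] = 0.43·6.2 + 0.27·9.9 + 0.3·8.7 = 7.949.
E[X²] = 0.43·76.88 + 0.27·100.44 + 0.3·151.38 = 105.591.
Var(X) = E[X²] − (E[X])² = 105.591 − 63.1866 = 42.4046.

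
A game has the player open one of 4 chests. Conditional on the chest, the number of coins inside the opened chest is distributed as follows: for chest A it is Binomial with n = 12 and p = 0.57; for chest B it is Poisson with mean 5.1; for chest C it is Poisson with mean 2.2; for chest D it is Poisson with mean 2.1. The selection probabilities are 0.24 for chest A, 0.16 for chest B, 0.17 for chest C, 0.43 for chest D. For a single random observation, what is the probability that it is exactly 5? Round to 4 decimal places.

Conditional on each chest, P(X = 5): A: 0.129532; B: 0.175294; C: 0.0475866; D: 0.041677.
By total probability, P(X = 5) = 0.24·0.129532 + 0.16·0.175294 + 0.17·0.0475866 + 0.43·0.041677 = 0.0851457.

0.0851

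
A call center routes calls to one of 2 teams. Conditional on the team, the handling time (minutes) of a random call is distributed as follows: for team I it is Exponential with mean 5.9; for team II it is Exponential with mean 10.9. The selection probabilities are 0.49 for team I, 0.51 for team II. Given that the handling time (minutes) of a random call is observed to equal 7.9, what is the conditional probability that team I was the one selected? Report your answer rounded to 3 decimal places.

Likelihoods f(7.9 | ·): I: 0.0444258; II: 0.0444436.
Posterior ∝ prior × likelihood. Numerator for I: 0.49·0.0444258 = 0.0217686.
Normalizing constant: 0.49·0.0444258 + 0.51·0.0444436 = 0.0444349.
P(I | observation) = 0.0217686 / 0.0444349 = 0.4899.

0.490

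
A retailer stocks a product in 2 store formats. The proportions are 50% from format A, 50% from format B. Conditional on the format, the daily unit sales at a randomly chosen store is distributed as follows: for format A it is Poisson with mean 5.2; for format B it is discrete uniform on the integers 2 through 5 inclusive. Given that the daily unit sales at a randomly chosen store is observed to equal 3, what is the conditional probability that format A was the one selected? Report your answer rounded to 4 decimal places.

Likelihoods P(X=3 | ·): A: 0.129279; B: 0.25.
Posterior ∝ prior × likelihood. Numerator for A: 0.5·0.129279 = 0.0646394.
Normalizing constant: 0.5·0.129279 + 0.5·0.25 = 0.189639.
P(A | observation) = 0.0646394 / 0.189639 = 0.340854.

0.3409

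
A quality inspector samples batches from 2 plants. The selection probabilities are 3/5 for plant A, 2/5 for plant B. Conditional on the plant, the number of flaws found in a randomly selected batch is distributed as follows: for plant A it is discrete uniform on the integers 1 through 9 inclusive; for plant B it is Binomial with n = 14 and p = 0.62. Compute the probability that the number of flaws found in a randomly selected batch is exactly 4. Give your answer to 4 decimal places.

Conditional on each plant, P(X = 4): A: 0.111111; B: 0.00928617.
By total probability, P(X = 4) = 0.6·0.111111 + 0.4·0.00928617 = 0.0703811.

0.0704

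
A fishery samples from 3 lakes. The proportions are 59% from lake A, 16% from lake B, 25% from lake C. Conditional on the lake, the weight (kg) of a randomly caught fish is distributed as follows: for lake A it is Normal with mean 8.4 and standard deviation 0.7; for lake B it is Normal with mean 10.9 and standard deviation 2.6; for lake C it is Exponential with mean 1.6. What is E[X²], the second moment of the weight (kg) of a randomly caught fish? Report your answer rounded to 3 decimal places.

For each component E[X²] = Var + (mean)², giving A: 71.05; B: 125.57; C: 5.12.
Overall E[X²] = 0.59·71.05 + 0.16·125.57 + 0.25·5.12 = 63.2907.

63.291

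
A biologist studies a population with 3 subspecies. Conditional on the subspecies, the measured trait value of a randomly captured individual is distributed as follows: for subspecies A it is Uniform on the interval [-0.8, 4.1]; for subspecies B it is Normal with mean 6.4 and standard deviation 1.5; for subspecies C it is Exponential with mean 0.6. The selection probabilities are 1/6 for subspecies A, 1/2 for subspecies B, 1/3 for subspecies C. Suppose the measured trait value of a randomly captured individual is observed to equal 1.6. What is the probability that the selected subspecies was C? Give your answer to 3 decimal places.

0.526

Likelihoods f(1.6 | ·): A: 0.204082; B: 0.00158939; C: 0.115806.
Posterior ∝ prior × likelihood. Numerator for C: 0.333333·0.115806 = 0.0386019.
Normalizing constant: 0.166667·0.204082 + 0.5·0.00158939 + 0.333333·0.115806 = 0.0734102.
P(C | observation) = 0.0386019 / 0.0734102 = 0.525838.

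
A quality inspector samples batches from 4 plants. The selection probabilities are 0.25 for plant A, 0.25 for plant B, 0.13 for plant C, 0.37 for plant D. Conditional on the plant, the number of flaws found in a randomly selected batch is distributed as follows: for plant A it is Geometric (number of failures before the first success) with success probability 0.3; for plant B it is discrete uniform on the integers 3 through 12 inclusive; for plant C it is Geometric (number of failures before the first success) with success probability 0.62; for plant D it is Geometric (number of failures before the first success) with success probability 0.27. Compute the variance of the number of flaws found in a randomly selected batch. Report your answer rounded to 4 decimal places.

13.4975

Per component, A: μ=2.33333, E[X²]=13.2222; B: μ=7.5, E[X²]=64.5; C: μ=0.612903, E[X²]=1.3642; D: μ=2.7037, E[X²]=17.3237.
E[X] = 0.25·2.33333 + 0.25·7.5 + 0.13·0.612903 + 0.37·2.7037 = 3.53838.
E[X²] = 0.25·13.2222 + 0.25·64.5 + 0.13·1.3642 + 0.37·17.3237 = 26.0177.
Var(X) = E[X²] − (E[X])² = 26.0177 − 12.5201 = 13.4975.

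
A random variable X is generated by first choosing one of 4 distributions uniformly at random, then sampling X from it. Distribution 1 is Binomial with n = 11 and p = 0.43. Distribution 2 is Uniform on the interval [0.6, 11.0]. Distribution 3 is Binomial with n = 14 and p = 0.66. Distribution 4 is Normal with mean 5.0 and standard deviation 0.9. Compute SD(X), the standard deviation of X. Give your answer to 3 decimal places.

2.677

Per component, 1: μ=4.73, E[X²]=25.069; 2: μ=5.8, E[X²]=42.6533; 3: μ=9.24, E[X²]=88.5192; 4: μ=5, E[X²]=25.81.
E[X] = 0.25·4.73 + 0.25·5.8 + 0.25·9.24 + 0.25·5 = 6.1925.
E[X²] = 0.25·25.069 + 0.25·42.6533 + 0.25·88.5192 + 0.25·25.81 = 45.5129.
Var(X) = E[X²] − (E[X])² = 45.5129 − 38.3471 = 7.16583.
SD(X) = √7.16583 = 2.67691.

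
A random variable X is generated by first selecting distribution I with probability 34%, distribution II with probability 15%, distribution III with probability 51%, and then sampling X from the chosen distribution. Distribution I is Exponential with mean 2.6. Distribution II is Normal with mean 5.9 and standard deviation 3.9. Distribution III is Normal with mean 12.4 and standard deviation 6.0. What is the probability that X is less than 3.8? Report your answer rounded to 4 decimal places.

0.3441

Conditional on each component, P(X < 3.8): I: 0.768121; II: 0.295129; III: 0.0758813.
By total probability, P(X < 3.8) = 0.34·0.768121 + 0.15·0.295129 + 0.51·0.0758813 = 0.34413.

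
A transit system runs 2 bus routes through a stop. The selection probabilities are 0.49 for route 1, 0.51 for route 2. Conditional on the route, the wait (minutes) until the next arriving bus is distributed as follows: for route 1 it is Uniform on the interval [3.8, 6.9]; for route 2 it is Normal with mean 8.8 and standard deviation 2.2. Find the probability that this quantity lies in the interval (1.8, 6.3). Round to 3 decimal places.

0.460

Conditional on each route, P(1.8 < X < 6.3): 1: 0.806452; 2: 0.12717.
By total probability, P(1.8 < X < 6.3) = 0.49·0.806452 + 0.51·0.12717 = 0.460018.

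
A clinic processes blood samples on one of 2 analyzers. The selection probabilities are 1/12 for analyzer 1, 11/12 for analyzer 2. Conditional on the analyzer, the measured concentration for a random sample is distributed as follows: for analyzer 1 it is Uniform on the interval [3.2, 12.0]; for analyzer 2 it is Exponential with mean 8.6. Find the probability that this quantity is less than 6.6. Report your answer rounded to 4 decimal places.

Conditional on each analyzer, P(X < 6.6): 1: 0.386364; 2: 0.535801.
By total probability, P(X < 6.6) = 0.0833333·0.386364 + 0.916667·0.535801 = 0.523348.

0.5233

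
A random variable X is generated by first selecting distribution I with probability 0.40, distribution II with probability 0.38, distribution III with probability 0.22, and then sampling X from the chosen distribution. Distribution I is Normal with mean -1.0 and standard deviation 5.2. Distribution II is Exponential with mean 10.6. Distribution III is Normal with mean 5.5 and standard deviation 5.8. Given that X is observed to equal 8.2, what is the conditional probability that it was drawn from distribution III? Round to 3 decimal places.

0.372

Likelihoods f(8.2 | ·): I: 0.0160397; II: 0.0435242; III: 0.0617199.
Posterior ∝ prior × likelihood. Numerator for III: 0.22·0.0617199 = 0.0135784.
Normalizing constant: 0.4·0.0160397 + 0.38·0.0435242 + 0.22·0.0617199 = 0.0365334.
P(III | observation) = 0.0135784 / 0.0365334 = 0.371669.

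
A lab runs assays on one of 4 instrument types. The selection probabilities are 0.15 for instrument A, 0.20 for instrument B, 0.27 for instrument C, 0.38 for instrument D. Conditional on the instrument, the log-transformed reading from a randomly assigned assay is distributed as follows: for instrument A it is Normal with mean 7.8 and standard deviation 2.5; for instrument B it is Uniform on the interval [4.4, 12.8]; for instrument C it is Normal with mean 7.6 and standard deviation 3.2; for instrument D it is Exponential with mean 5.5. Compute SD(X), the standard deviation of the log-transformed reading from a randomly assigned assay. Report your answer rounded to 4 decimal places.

Per component, A: μ=7.8, E[X²]=67.09; B: μ=8.6, E[X²]=79.84; C: μ=7.6, E[X²]=68; D: μ=5.5, E[X²]=60.5.
E[X] = 0.15·7.8 + 0.2·8.6 + 0.27·7.6 + 0.38·5.5 = 7.032.
E[X²] = 0.15·67.09 + 0.2·79.84 + 0.27·68 + 0.38·60.5 = 67.3815.
Var(X) = E[X²] − (E[X])² = 67.3815 − 49.449 = 17.9325.
SD(X) = √17.9325 = 4.23468.

4.2347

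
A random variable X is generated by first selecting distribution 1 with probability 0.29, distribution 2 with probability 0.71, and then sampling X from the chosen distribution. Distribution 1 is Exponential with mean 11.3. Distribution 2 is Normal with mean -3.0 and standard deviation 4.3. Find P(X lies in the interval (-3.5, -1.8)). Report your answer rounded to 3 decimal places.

Conditional on each component, P(-3.5 < X < -1.8): 1: 0; 2: 0.156189.
By total probability, P(-3.5 < X < -1.8) = 0.29·0 + 0.71·0.156189 = 0.110894.

0.111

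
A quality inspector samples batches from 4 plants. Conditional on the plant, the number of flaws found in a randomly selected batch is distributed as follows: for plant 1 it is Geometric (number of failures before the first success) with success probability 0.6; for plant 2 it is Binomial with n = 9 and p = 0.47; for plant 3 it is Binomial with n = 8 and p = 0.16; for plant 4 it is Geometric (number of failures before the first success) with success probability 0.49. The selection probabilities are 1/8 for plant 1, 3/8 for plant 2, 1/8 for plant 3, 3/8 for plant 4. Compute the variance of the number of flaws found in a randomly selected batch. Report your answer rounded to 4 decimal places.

Per component, 1: μ=0.666667, E[X²]=1.55556; 2: μ=4.23, E[X²]=20.1348; 3: μ=1.28, E[X²]=2.7136; 4: μ=1.04082, E[X²]=3.20741.
E[X] = 0.125·0.666667 + 0.375·4.23 + 0.125·1.28 + 0.375·1.04082 = 2.21989.
E[X²] = 0.125·1.55556 + 0.375·20.1348 + 0.125·2.7136 + 0.375·3.20741 = 9.28697.
Var(X) = E[X²] − (E[X])² = 9.28697 − 4.92791 = 4.35907.

4.3591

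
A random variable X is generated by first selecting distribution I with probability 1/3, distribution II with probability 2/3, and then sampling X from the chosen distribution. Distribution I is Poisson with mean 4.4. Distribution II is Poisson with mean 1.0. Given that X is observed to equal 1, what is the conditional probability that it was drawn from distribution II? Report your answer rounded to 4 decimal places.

Likelihoods P(X=1 | ·): I: 0.0540203; II: 0.367879.
Posterior ∝ prior × likelihood. Numerator for II: 0.666667·0.367879 = 0.245253.
Normalizing constant: 0.333333·0.0540203 + 0.666667·0.367879 = 0.26326.
P(II | observation) = 0.245253 / 0.26326 = 0.931601.

0.9316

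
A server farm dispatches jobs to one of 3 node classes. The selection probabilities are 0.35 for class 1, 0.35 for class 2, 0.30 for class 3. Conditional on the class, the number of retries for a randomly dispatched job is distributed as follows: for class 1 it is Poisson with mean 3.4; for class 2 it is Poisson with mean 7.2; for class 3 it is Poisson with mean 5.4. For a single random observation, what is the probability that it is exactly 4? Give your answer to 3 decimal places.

Conditional on each class, P(X = 4): 1: 0.185825; 2: 0.0835985; 3: 0.16002.
By total probability, P(X = 4) = 0.35·0.185825 + 0.35·0.0835985 + 0.3·0.16002 = 0.142304.

0.142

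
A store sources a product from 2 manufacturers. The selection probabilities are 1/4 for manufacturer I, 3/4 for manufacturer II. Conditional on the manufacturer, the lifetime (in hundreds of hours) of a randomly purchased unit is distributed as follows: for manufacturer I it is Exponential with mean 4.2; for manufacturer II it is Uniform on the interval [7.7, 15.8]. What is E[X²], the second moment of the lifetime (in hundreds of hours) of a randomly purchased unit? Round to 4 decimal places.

For each component E[X²] = Var + (mean)², giving I: 35.28; II: 143.53.
Overall E[X²] = 0.25·35.28 + 0.75·143.53 = 116.468.

116.4675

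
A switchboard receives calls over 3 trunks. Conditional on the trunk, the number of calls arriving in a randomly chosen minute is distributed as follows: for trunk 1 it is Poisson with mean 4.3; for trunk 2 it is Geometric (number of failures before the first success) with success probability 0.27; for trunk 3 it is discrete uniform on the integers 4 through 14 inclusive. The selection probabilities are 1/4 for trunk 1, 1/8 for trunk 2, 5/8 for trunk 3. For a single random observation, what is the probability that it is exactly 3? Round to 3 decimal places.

Conditional on each trunk, P(X = 3): 1: 0.179799; 2: 0.105035; 3: 0.
By total probability, P(X = 3) = 0.25·0.179799 + 0.125·0.105035 + 0.625·0 = 0.0580791.

0.058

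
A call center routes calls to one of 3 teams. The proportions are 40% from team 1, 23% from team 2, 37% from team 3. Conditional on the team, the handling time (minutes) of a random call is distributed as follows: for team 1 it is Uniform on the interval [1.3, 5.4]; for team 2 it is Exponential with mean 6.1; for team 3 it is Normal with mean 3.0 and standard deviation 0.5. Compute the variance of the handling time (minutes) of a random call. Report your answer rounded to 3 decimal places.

Per component, 1: μ=3.35, E[X²]=12.6233; 2: μ=6.1, E[X²]=74.42; 3: μ=3, E[X²]=9.25.
E[X] = 0.4·3.35 + 0.23·6.1 + 0.37·3 = 3.853.
E[X²] = 0.4·12.6233 + 0.23·74.42 + 0.37·9.25 = 25.5884.
Var(X) = E[X²] − (E[X])² = 25.5884 − 14.8456 = 10.7428.

10.743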